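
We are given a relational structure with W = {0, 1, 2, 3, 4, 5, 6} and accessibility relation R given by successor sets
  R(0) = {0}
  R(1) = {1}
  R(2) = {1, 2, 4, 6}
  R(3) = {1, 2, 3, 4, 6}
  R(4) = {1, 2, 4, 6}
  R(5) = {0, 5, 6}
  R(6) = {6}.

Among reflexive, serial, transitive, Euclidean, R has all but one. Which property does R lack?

Reflexive: yes — every world is R-related to itself.
Serial: yes — every world has a successor (e.g. 0 R 0).
Transitive: yes — every two-step R-path is closed by a direct edge.
Euclidean: no — 2 R 1 and 2 R 4, but not 1 R 4.
Only Euclidean fails.

Euclidean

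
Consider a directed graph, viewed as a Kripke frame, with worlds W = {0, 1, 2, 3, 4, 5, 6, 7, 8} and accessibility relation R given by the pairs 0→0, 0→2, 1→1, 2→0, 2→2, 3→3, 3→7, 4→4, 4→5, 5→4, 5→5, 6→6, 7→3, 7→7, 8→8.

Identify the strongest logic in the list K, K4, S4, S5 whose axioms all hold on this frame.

S5

Transitive (axiom 4): yes — every two-step R-path is closed by a direct edge.
Reflexive (axiom T): yes — every world is R-related to itself.
Euclidean (axiom 5): yes — any two successors of a common world are R-related.
So F validates K, K4, S4, S5. The strongest is S5.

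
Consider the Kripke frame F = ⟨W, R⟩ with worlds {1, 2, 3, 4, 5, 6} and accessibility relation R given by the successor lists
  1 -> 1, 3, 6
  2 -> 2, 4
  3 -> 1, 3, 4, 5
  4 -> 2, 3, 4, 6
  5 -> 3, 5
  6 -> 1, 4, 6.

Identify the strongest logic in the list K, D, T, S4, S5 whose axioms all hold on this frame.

T

Serial (axiom D): yes — every world has a successor (e.g. 1 R 1).
Reflexive (axiom T): yes — every world is R-related to itself.
Transitive (axiom 4): no — 1 R 3 and 3 R 4, but not 1 R 4.
Euclidean (axiom 5): no — 1 R 3 and 1 R 6, but not 3 R 6.
So F validates K, D, T; S4 would additionally require R to be transitive. The strongest is T.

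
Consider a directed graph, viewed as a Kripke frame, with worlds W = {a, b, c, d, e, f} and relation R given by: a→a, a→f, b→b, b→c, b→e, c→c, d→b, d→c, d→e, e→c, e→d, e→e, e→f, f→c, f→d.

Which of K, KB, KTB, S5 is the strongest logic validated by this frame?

K

Symmetric (axiom B): no — a R f but not f R a.
Reflexive (axiom T): no — d is not related to itself.
Euclidean (axiom 5): no — b R c and b R e, but not c R e.
So F validates K; KB would additionally require R to be symmetric. The strongest is K.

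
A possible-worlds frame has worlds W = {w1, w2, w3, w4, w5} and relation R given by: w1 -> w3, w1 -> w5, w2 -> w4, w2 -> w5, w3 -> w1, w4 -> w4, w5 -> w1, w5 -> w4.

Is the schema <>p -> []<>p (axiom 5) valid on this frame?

By correspondence theory, 5 is valid on a frame iff R is Euclidean.
Euclidean: no — w1 R w3 and w1 R w5, but not w3 R w5.

No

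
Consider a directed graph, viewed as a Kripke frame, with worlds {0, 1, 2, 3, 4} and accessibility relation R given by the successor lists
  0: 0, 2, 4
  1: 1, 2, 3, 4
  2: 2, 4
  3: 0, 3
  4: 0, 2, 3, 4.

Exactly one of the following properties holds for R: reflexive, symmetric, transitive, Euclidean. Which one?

reflexive

Reflexive: yes — every world is R-related to itself.
Symmetric: no — 0 R 2 but not 2 R 0.
Transitive: no — 0 R 4 and 4 R 3, but not 0 R 3.
Euclidean: no — 1 R 2 and 1 R 3, but not 2 R 3.
Only reflexive holds.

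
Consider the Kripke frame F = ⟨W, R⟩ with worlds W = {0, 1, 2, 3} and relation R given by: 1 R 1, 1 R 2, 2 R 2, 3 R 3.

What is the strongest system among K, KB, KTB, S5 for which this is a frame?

Symmetric (axiom B): no — 1 R 2 but not 2 R 1.
Reflexive (axiom T): no — 0 is not related to itself.
Euclidean (axiom 5): no — 1 R 2 and 1 R 1, but not 2 R 1.
So F validates K; KB would additionally require R to be symmetric. The strongest is K.

K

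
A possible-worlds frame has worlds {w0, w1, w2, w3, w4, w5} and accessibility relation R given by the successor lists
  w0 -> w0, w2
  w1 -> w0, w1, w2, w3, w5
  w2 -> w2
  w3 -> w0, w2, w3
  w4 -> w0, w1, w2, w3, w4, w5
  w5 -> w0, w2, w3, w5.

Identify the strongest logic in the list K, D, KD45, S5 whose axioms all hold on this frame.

D

Serial (axiom D): yes — every world has a successor (e.g. w0 R w0).
Euclidean (axiom 5): no — w1 R w0 and w1 R w3, but not w0 R w3.
Transitive (axiom 4): yes — every two-step R-path is closed by a direct edge.
Reflexive (axiom T): yes — every world is R-related to itself.
So F validates K, D; KD45 would additionally require R to be Euclidean. The strongest is D.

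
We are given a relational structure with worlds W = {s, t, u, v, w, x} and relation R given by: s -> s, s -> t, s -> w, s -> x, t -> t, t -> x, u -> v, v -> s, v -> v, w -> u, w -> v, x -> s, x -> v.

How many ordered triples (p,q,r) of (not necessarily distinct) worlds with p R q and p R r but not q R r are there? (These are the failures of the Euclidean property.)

Enumerating: (s,t,s), (s,t,w), (s,w,s), (s,w,t), (s,w,w), (s,w,x), (s,x,t), (s,x,w), (s,x,x), (t,x,t), (t,x,x), (v,s,v), (w,u,u), (w,v,u), (x,s,v).

15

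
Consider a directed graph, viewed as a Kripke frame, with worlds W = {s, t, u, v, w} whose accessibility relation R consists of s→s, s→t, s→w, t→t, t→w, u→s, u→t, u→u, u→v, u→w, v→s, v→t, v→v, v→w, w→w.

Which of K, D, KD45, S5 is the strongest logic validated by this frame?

Serial (axiom D): yes — every world has a successor (e.g. s R s).
Euclidean (axiom 5): no — s R w and s R t, but not w R t.
Transitive (axiom 4): yes — every two-step R-path is closed by a direct edge.
Reflexive (axiom T): yes — every world is R-related to itself.
So F validates K, D; KD45 would additionally require R to be Euclidean. The strongest is D.

D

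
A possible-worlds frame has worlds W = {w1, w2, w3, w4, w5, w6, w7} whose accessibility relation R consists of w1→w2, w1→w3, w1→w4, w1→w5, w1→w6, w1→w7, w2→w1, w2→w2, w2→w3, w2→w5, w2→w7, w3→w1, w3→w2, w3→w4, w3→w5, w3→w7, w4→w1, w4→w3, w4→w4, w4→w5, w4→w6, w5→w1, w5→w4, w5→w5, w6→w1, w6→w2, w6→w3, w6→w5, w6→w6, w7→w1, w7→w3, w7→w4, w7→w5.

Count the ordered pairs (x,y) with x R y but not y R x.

Enumerating: (w2,w5), (w2,w7), (w3,w5), (w4,w6), (w6,w2), (w6,w3), (w6,w5), (w7,w4), (w7,w5).

9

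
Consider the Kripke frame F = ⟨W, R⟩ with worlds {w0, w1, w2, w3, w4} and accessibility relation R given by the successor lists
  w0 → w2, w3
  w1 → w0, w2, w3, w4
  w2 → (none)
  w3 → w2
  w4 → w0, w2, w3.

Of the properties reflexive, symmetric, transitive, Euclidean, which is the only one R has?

Reflexive: no — w0 is not related to itself.
Symmetric: no — w0 R w2 but not w2 R w0.
Transitive: yes — every two-step R-path is closed by a direct edge.
Euclidean: no — w0 R w2 and w0 R w3, but not w2 R w3.
Only transitive holds.

transitive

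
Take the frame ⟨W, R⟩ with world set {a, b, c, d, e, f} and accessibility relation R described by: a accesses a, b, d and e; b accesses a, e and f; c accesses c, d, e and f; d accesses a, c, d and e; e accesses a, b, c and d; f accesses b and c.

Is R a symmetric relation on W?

Yes

Symmetric: yes — every pair in R has its reverse in R.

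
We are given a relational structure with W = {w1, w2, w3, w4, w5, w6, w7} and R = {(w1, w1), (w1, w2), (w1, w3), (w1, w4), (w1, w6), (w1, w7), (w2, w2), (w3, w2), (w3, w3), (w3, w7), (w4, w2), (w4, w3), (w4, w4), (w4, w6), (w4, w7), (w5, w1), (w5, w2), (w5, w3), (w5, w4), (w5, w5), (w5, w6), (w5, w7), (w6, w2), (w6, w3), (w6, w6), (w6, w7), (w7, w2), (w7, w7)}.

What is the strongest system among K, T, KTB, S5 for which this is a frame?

T

Reflexive (axiom T): yes — every world is R-related to itself.
Symmetric (axiom B): no — w1 R w2 but not w2 R w1.
Euclidean (axiom 5): no — w1 R w2 and w1 R w3, but not w2 R w3.
So F validates K, T; KTB would additionally require R to be symmetric. The strongest is T.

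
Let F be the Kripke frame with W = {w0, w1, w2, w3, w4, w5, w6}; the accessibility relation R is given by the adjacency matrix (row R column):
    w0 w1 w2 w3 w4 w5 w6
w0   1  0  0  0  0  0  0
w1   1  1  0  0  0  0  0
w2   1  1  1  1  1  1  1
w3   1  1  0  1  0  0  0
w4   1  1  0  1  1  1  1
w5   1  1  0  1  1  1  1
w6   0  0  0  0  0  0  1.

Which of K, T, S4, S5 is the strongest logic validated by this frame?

Reflexive (axiom T): yes — every world is R-related to itself.
Transitive (axiom 4): yes — every two-step R-path is closed by a direct edge.
Euclidean (axiom 5): no — w2 R w0 and w2 R w1, but not w0 R w1.
So F validates K, T, S4; S5 would additionally require R to be Euclidean. The strongest is S4.

S4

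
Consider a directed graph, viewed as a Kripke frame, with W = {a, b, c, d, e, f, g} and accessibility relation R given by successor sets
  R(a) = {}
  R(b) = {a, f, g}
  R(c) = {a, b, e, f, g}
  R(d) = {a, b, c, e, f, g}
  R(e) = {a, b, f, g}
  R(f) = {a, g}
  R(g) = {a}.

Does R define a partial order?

No

Reflexive: no — a is not related to itself.
Transitive: yes — every two-step R-path is closed by a direct edge.
Antisymmetric: yes — no distinct pair is related both ways.
So R is not a partial order.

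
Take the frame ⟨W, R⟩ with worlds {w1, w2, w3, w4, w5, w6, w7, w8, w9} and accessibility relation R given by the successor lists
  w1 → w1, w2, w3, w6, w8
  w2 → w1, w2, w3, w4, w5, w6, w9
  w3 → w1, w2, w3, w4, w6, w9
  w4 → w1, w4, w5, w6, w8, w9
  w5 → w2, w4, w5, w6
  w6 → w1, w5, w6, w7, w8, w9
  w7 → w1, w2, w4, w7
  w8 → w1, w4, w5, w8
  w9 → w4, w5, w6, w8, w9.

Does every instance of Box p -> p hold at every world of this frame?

Yes

By correspondence theory, T is valid on a frame iff R is reflexive.
Reflexive: yes — every world is R-related to itself.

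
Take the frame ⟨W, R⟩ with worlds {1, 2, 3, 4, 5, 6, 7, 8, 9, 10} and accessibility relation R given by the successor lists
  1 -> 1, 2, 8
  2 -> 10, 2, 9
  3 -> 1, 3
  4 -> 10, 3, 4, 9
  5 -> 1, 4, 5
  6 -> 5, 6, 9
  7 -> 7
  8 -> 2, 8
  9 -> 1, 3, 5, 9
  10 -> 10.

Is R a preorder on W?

No

Reflexive: yes — every world is R-related to itself.
Transitive: no — 1 R 2 and 2 R 10, but not 1 R 10.
So R is not a preorder.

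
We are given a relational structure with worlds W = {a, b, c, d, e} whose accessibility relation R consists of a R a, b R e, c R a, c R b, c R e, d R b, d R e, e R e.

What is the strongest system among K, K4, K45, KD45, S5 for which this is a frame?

Transitive (axiom 4): yes — every two-step R-path is closed by a direct edge.
Euclidean (axiom 5): no — c R a and c R b, but not a R b.
Serial (axiom D): yes — every world has a successor (e.g. a R a).
Reflexive (axiom T): no — b is not related to itself.
So F validates K, K4; K45 would additionally require R to be Euclidean. The strongest is K4.

K4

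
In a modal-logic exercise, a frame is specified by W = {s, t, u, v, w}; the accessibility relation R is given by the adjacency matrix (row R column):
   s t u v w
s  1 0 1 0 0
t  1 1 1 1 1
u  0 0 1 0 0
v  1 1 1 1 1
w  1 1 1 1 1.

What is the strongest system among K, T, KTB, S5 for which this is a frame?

Reflexive (axiom T): yes — every world is R-related to itself.
Symmetric (axiom B): no — s R u but not u R s.
Euclidean (axiom 5): no — t R s and t R v, but not s R v.
So F validates K, T; KTB would additionally require R to be symmetric. The strongest is T.

T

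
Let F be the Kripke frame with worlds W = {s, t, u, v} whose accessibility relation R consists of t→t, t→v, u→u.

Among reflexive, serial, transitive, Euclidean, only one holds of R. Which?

transitive

Reflexive: no — s is not related to itself.
Serial: no — s has no R-successor.
Transitive: yes — every two-step R-path is closed by a direct edge.
Euclidean: no — t R v and t R t, but not v R t.
Only transitive holds.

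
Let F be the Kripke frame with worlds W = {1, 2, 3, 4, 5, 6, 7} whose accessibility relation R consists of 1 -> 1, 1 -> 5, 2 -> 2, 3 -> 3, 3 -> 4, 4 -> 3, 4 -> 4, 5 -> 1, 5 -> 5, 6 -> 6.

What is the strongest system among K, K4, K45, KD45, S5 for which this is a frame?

K45

Transitive (axiom 4): yes — every two-step R-path is closed by a direct edge.
Euclidean (axiom 5): yes — any two successors of a common world are R-related.
Serial (axiom D): no — 7 has no R-successor.
Reflexive (axiom T): no — 7 is not related to itself.
So F validates K, K4, K45; KD45 would additionally require R to be serial. The strongest is K45.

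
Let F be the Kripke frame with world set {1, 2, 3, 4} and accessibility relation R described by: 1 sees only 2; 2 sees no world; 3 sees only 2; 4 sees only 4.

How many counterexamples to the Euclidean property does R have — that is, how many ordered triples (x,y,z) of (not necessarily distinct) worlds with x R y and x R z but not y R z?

Enumerating: (1,2,2), (3,2,2).

2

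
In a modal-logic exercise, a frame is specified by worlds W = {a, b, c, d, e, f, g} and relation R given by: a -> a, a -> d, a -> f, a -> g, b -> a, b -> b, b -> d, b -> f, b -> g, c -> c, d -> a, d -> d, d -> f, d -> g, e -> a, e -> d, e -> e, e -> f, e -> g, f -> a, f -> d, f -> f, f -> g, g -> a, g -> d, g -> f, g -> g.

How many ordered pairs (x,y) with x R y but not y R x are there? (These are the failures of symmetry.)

8

Enumerating: (b,a), (b,d), (b,f), (b,g), (e,a), (e,d), (e,f), (e,g).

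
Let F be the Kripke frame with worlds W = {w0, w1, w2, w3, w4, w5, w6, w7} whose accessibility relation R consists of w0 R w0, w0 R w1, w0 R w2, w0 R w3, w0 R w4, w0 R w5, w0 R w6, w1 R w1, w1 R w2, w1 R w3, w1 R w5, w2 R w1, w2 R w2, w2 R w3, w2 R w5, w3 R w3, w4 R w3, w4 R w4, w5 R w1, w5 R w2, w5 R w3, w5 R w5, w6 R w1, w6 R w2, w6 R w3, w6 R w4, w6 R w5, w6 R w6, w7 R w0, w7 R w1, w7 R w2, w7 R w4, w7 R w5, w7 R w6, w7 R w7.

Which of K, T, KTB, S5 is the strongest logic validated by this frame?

T

Reflexive (axiom T): yes — every world is R-related to itself.
Symmetric (axiom B): no — w0 R w1 but not w1 R w0.
Euclidean (axiom 5): no — w0 R w1 and w0 R w4, but not w1 R w4.
So F validates K, T; KTB would additionally require R to be symmetric. The strongest is T.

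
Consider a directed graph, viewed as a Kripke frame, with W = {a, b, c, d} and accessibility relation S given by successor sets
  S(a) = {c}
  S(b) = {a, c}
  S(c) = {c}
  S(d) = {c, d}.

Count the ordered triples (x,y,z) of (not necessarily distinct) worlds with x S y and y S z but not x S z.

0

S is transitive; there are no such tuples.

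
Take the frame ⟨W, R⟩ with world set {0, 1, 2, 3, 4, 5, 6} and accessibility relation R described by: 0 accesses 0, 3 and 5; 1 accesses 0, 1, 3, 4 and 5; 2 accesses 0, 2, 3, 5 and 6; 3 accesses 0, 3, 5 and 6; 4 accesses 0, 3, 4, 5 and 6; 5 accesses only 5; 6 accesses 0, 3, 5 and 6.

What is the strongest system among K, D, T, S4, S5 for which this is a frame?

T

Serial (axiom D): yes — every world has a successor (e.g. 0 R 0).
Reflexive (axiom T): yes — every world is R-related to itself.
Transitive (axiom 4): no — 0 R 3 and 3 R 6, but not 0 R 6.
Euclidean (axiom 5): no — 0 R 5 and 0 R 3, but not 5 R 3.
So F validates K, D, T; S4 would additionally require R to be transitive. The strongest is T.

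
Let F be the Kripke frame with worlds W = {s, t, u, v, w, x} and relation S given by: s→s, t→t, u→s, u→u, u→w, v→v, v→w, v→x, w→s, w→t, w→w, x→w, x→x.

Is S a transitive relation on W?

Transitive: no — u S w and w S t, but not u S t.

No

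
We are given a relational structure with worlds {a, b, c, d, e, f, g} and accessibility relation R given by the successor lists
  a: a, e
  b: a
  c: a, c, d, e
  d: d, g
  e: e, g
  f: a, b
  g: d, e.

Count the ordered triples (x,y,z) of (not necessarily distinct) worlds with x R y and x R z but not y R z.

Enumerating: (a,e,a), (c,a,c), (c,a,d), (c,d,a), (c,d,c), (c,d,e), (c,e,a), (c,e,c), (c,e,d), (d,g,g), (e,g,g), (f,a,b), (f,b,b), (g,d,e), (g,e,d).

15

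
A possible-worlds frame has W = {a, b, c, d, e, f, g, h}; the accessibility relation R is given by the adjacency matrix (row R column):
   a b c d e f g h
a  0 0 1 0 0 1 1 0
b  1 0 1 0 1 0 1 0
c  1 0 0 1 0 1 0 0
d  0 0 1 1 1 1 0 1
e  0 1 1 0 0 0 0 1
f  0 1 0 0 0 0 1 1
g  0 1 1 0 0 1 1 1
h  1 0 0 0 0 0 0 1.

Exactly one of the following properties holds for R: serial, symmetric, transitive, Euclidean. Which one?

serial

Serial: yes — every world has a successor (e.g. a R c).
Symmetric: no — a R f but not f R a.
Transitive: no — a R c and c R d, but not a R d.
Euclidean: no — a R c and a R g, but not c R g.
Only serial holds.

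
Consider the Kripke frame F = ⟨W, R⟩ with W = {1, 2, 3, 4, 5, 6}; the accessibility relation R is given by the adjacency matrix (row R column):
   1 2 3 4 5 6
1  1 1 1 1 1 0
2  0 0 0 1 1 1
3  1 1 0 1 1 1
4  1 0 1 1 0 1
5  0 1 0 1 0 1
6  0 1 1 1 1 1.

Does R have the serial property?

Serial: yes — every world has a successor (e.g. 1 R 1).

Yes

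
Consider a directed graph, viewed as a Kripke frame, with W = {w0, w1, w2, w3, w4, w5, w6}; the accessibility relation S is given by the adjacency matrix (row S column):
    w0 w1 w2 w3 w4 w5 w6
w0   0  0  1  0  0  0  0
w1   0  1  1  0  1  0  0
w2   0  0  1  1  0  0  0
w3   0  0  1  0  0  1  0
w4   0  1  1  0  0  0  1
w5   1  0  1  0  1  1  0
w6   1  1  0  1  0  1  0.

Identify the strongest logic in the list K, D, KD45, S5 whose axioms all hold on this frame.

D

Serial (axiom D): yes — every world has a successor (e.g. w0 S w2).
Euclidean (axiom 5): no — w1 S w2 and w1 S w4, but not w2 S w4.
Transitive (axiom 4): no — w0 S w2 and w2 S w3, but not w0 S w3.
Reflexive (axiom T): no — w0 is not related to itself.
So F validates K, D; KD45 would additionally require S to be Euclidean and transitive. The strongest is D.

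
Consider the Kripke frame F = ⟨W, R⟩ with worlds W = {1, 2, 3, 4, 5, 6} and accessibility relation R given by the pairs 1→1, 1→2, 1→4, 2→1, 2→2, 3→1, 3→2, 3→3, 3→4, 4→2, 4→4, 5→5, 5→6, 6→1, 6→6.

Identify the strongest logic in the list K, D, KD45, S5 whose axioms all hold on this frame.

D

Serial (axiom D): yes — every world has a successor (e.g. 1 R 1).
Euclidean (axiom 5): no — 1 R 2 and 1 R 4, but not 2 R 4.
Transitive (axiom 4): no — 2 R 1 and 1 R 4, but not 2 R 4.
Reflexive (axiom T): yes — every world is R-related to itself.
So F validates K, D; KD45 would additionally require R to be Euclidean and transitive. The strongest is D.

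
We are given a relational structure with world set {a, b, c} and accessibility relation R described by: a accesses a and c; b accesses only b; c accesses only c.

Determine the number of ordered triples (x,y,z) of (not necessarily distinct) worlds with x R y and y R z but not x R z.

R is transitive; there are no such tuples.

0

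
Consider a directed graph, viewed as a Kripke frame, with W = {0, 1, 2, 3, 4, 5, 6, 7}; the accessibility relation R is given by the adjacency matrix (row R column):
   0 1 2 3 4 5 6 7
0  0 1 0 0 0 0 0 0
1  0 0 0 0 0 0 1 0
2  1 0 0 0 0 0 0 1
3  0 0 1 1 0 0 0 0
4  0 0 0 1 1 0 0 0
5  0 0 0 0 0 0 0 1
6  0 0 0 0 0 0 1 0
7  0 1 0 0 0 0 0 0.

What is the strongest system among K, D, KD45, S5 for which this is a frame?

Serial (axiom D): yes — every world has a successor (e.g. 0 R 1).
Euclidean (axiom 5): no — 2 R 0 and 2 R 7, but not 0 R 7.
Transitive (axiom 4): no — 0 R 1 and 1 R 6, but not 0 R 6.
Reflexive (axiom T): no — 0 is not related to itself.
So F validates K, D; KD45 would additionally require R to be Euclidean and transitive. The strongest is D.

D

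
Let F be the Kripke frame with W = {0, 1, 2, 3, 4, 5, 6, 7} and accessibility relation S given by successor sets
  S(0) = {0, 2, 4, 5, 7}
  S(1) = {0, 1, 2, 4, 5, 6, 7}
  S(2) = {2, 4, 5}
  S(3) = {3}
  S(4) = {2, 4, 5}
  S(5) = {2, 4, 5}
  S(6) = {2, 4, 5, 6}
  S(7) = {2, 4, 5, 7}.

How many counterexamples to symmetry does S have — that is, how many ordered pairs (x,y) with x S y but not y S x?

16

Enumerating: (0,2), (0,4), (0,5), (0,7), (1,0), (1,2), (1,4), (1,5), (1,6), (1,7), (6,2), (6,4), (6,5), (7,2), (7,4), (7,5).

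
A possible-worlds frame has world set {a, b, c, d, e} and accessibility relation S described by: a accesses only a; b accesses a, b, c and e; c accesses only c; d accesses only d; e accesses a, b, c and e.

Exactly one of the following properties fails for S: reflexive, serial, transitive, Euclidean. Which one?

Euclidean

Reflexive: yes — every world is S-related to itself.
Serial: yes — every world has a successor (e.g. a S a).
Transitive: yes — every two-step S-path is closed by a direct edge.
Euclidean: no — b S a and b S c, but not a S c.
Only Euclidean fails.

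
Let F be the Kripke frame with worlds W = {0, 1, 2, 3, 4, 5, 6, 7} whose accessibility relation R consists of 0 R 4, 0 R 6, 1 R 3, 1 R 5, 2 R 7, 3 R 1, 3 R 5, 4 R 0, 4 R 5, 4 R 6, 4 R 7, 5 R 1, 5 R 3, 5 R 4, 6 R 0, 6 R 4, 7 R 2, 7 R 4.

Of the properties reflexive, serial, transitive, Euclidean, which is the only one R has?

Reflexive: no — 0 is not related to itself.
Serial: yes — every world has a successor (e.g. 0 R 4).
Transitive: no — 0 R 4 and 4 R 5, but not 0 R 5.
Euclidean: no — 4 R 0 and 4 R 5, but not 0 R 5.
Only serial holds.

serial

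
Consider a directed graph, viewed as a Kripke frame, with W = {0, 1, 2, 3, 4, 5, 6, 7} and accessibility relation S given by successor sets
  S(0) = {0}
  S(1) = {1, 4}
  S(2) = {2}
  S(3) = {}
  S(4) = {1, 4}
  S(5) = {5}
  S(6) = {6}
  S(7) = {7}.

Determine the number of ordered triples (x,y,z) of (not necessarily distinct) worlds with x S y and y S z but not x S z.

0

S is transitive; there are no such tuples.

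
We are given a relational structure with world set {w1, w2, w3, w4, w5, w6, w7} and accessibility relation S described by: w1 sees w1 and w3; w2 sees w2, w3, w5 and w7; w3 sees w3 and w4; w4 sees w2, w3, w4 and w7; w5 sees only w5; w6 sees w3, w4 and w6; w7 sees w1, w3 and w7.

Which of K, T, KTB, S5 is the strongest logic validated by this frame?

Reflexive (axiom T): yes — every world is S-related to itself.
Symmetric (axiom B): no — w1 S w3 but not w3 S w1.
Euclidean (axiom 5): no — w2 S w3 and w2 S w5, but not w3 S w5.
So F validates K, T; KTB would additionally require S to be symmetric. The strongest is T.

T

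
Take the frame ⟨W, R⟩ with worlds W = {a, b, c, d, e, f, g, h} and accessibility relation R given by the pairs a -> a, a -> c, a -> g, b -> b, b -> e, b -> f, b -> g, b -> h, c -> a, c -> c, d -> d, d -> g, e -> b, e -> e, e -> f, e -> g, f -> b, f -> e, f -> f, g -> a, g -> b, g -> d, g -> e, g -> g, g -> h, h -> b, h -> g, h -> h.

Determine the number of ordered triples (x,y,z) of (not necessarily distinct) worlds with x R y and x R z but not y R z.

26

Enumerating: (a,c,g), (a,g,c), (b,e,h), (b,f,g), (b,f,h), (b,g,f), (b,h,e), (b,h,f), (e,f,g), (e,g,f), (g,a,b), (g,a,d), … and 14 more.
Total: 26.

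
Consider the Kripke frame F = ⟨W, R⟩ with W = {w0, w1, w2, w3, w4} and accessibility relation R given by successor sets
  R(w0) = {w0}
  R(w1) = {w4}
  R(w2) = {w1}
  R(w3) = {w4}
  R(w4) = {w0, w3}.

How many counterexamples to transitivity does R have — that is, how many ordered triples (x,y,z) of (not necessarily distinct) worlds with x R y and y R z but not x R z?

6

Enumerating: (w1,w4,w0), (w1,w4,w3), (w2,w1,w4), (w3,w4,w0), (w3,w4,w3), (w4,w3,w4).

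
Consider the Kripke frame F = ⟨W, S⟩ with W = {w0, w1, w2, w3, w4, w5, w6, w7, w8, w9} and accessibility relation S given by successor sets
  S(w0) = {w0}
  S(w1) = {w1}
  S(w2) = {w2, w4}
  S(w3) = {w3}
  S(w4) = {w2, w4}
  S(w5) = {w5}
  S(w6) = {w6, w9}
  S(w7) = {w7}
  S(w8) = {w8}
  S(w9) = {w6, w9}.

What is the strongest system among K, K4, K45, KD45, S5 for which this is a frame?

Transitive (axiom 4): yes — every two-step S-path is closed by a direct edge.
Euclidean (axiom 5): yes — any two successors of a common world are S-related.
Serial (axiom D): yes — every world has a successor (e.g. w0 S w0).
Reflexive (axiom T): yes — every world is S-related to itself.
So F validates K, K4, K45, KD45, S5. The strongest is S5.

S5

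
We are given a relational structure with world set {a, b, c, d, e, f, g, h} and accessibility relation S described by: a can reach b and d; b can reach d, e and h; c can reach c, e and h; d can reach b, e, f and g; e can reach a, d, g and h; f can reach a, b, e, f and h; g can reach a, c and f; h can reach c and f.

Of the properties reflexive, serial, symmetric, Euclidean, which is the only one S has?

Reflexive: no — a is not related to itself.
Serial: yes — every world has a successor (e.g. a S b).
Symmetric: no — a S b but not b S a.
Euclidean: no — b S d and b S h, but not d S h.
Only serial holds.

serial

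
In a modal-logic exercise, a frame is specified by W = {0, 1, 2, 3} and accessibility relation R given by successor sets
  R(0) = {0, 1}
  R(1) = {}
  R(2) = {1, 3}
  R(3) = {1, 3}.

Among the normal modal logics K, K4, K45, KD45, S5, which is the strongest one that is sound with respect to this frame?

Transitive (axiom 4): yes — every two-step R-path is closed by a direct edge.
Euclidean (axiom 5): no — 2 R 1 and 2 R 3, but not 1 R 3.
Serial (axiom D): no — 1 has no R-successor.
Reflexive (axiom T): no — 1 is not related to itself.
So F validates K, K4; K45 would additionally require R to be Euclidean. The strongest is K4.

K4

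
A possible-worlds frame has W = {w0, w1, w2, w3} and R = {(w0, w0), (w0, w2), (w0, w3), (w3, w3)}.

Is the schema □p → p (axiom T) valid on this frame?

Axiom T corresponds to the accessibility relation being reflexive.
Reflexive: no — w1 is not related to itself.

No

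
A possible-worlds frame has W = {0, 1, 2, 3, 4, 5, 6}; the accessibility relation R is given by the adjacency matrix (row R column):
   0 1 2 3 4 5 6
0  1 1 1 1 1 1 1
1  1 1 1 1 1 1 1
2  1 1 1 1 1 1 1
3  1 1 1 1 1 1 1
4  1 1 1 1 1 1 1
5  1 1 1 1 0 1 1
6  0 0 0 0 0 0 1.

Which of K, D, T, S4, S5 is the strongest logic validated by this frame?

Serial (axiom D): yes — every world has a successor (e.g. 0 R 0).
Reflexive (axiom T): yes — every world is R-related to itself.
Transitive (axiom 4): no — 5 R 0 and 0 R 4, but not 5 R 4.
Euclidean (axiom 5): no — 0 R 5 and 0 R 4, but not 5 R 4.
So F validates K, D, T; S4 would additionally require R to be transitive. The strongest is T.

T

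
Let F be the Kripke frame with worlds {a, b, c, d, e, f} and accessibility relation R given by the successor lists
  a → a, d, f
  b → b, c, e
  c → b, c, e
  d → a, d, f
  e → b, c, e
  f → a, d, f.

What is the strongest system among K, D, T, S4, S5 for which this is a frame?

S5

Serial (axiom D): yes — every world has a successor (e.g. a R a).
Reflexive (axiom T): yes — every world is R-related to itself.
Transitive (axiom 4): yes — every two-step R-path is closed by a direct edge.
Euclidean (axiom 5): yes — any two successors of a common world are R-related.
So F validates K, D, T, S4, S5. The strongest is S5.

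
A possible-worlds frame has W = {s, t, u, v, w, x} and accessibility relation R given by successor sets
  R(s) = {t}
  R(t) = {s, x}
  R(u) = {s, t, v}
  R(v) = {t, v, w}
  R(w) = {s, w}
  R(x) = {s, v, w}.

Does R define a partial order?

No

Reflexive: no — s is not related to itself.
Transitive: no — s R t and t R x, but not s R x.
Antisymmetric: no — s R t and t R s with s ≠ t.
So R is not a partial order.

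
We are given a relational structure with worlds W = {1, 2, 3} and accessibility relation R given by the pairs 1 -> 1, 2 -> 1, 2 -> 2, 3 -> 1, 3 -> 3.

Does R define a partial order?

Reflexive: yes — every world is R-related to itself.
Transitive: yes — every two-step R-path is closed by a direct edge.
Antisymmetric: yes — no distinct pair is related both ways.
So R is a partial order.

Yes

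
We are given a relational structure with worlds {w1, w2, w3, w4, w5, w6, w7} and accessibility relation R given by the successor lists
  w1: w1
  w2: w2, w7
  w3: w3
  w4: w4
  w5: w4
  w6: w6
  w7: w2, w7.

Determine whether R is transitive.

Transitive: yes — every two-step R-path is closed by a direct edge.

Yes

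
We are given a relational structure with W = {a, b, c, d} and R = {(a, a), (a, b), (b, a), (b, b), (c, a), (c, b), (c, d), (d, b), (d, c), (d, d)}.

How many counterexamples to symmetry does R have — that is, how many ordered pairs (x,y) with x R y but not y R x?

3

Enumerating: (c,a), (c,b), (d,b).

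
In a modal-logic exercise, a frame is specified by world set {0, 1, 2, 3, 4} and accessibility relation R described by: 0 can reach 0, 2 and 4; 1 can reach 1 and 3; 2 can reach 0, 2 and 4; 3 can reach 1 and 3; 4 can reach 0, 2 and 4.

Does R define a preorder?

Reflexive: yes — every world is R-related to itself.
Transitive: yes — every two-step R-path is closed by a direct edge.
So R is a preorder.

Yes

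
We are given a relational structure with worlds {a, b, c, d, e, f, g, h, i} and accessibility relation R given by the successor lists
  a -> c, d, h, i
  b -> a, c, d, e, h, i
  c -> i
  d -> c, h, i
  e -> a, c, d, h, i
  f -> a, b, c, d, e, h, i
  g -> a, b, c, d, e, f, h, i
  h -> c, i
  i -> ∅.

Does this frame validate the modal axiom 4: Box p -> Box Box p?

Axiom 4 corresponds to the accessibility relation being transitive.
Transitive: yes — every two-step R-path is closed by a direct edge.

Yes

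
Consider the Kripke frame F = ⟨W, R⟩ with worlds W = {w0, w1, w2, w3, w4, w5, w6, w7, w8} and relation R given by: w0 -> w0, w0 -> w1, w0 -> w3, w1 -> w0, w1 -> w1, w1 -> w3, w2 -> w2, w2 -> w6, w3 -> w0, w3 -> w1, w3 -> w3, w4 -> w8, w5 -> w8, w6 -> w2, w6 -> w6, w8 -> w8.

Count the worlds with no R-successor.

1

Enumerating: w7.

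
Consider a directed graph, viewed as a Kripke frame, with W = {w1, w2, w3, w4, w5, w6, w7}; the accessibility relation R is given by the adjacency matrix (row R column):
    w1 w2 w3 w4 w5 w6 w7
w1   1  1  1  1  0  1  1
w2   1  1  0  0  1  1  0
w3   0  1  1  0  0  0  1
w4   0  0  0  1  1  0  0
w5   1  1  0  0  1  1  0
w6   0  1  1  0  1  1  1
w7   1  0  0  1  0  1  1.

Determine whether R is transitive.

No

Transitive: no — w1 R w2 and w2 R w5, but not w1 R w5.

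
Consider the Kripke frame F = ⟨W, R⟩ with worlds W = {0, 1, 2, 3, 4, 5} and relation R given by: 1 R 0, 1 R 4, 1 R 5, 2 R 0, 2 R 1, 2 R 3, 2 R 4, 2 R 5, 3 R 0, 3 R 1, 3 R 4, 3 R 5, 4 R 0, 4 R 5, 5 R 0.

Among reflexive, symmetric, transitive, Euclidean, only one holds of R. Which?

transitive

Reflexive: no — 0 is not related to itself.
Symmetric: no — 1 R 0 but not 0 R 1.
Transitive: yes — every two-step R-path is closed by a direct edge.
Euclidean: no — 1 R 0 and 1 R 4, but not 0 R 4.
Only transitive holds.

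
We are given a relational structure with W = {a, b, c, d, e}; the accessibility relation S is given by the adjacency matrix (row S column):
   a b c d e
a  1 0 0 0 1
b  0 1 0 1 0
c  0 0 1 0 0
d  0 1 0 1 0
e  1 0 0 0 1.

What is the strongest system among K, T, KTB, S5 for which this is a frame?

S5

Reflexive (axiom T): yes — every world is S-related to itself.
Symmetric (axiom B): yes — every pair in S has its reverse in S.
Euclidean (axiom 5): yes — any two successors of a common world are S-related.
So F validates K, T, KTB, S5. The strongest is S5.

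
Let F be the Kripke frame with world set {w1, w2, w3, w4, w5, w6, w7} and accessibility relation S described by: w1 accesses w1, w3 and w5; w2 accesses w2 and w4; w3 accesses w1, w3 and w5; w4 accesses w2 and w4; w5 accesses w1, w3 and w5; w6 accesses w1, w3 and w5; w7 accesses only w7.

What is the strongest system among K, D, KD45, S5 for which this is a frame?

KD45

Serial (axiom D): yes — every world has a successor (e.g. w1 S w1).
Euclidean (axiom 5): yes — any two successors of a common world are S-related.
Transitive (axiom 4): yes — every two-step S-path is closed by a direct edge.
Reflexive (axiom T): no — w6 is not related to itself.
So F validates K, D, KD45; S5 would additionally require S to be reflexive. The strongest is KD45.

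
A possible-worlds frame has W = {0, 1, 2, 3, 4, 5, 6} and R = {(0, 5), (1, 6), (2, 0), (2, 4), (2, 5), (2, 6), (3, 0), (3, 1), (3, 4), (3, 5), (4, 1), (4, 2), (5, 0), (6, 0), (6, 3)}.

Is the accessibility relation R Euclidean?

No

Euclidean: no — 2 R 0 and 2 R 4, but not 0 R 4.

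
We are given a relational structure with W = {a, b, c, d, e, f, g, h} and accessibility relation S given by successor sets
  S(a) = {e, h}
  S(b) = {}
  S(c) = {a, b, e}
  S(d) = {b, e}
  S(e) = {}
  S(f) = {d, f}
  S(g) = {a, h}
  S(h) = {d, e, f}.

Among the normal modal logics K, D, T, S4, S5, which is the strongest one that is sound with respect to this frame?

K

Serial (axiom D): no — b has no S-successor.
Reflexive (axiom T): no — a is not related to itself.
Transitive (axiom 4): no — a S h and h S d, but not a S d.
Euclidean (axiom 5): no — a S e and a S h, but not e S h.
So F validates K; D would additionally require S to be serial. The strongest is K.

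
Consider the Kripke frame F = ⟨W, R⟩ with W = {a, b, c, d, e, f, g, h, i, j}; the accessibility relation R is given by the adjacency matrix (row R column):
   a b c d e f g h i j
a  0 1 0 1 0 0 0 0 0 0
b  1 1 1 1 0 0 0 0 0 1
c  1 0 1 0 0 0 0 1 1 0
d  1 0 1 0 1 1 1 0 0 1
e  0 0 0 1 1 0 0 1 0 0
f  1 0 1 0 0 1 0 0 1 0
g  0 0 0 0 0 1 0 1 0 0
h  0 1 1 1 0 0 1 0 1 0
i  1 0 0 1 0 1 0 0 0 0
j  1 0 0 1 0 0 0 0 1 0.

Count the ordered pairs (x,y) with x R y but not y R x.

Enumerating: (b,c), (b,d), (b,j), (c,a), (c,i), (d,c), (d,f), (d,g), (e,h), (f,a), (f,c), (g,f), … and 7 more.
Total: 19.

19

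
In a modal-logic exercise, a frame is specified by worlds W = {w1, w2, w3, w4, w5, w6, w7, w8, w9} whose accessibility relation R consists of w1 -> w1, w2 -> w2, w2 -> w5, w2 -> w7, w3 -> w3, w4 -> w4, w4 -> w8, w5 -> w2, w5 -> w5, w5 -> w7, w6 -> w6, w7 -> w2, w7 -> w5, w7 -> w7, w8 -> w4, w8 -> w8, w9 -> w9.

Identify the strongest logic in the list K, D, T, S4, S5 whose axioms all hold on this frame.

S5

Serial (axiom D): yes — every world has a successor (e.g. w1 R w1).
Reflexive (axiom T): yes — every world is R-related to itself.
Transitive (axiom 4): yes — every two-step R-path is closed by a direct edge.
Euclidean (axiom 5): yes — any two successors of a common world are R-related.
So F validates K, D, T, S4, S5. The strongest is S5.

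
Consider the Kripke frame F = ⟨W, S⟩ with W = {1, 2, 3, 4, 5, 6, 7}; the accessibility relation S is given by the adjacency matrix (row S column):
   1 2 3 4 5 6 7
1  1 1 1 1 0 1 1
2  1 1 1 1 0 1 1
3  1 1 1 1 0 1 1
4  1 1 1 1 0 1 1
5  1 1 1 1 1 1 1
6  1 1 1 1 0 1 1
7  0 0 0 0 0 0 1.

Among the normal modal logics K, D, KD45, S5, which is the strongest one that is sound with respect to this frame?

Serial (axiom D): yes — every world has a successor (e.g. 1 S 1).
Euclidean (axiom 5): no — 1 S 7 and 1 S 2, but not 7 S 2.
Transitive (axiom 4): yes — every two-step S-path is closed by a direct edge.
Reflexive (axiom T): yes — every world is S-related to itself.
So F validates K, D; KD45 would additionally require S to be Euclidean. The strongest is D.

D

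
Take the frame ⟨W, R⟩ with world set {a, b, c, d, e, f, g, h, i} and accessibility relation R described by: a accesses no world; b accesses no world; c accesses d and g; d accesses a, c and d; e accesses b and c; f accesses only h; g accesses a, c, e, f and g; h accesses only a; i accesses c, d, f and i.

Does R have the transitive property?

Transitive: no — c R d and d R a, but not c R a.

No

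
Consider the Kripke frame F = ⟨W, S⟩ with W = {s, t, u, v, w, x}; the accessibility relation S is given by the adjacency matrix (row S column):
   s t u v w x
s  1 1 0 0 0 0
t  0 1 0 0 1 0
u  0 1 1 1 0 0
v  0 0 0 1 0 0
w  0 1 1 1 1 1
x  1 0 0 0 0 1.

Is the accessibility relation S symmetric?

No

Symmetric: no — s S t but not t S s.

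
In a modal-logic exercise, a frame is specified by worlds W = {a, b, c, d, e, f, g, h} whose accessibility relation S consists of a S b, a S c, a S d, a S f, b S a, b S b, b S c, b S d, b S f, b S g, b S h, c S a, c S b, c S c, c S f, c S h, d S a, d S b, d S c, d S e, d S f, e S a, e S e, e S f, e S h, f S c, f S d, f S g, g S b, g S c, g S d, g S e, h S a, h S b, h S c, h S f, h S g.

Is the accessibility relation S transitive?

No

Transitive: no — a S b and b S g, but not a S g.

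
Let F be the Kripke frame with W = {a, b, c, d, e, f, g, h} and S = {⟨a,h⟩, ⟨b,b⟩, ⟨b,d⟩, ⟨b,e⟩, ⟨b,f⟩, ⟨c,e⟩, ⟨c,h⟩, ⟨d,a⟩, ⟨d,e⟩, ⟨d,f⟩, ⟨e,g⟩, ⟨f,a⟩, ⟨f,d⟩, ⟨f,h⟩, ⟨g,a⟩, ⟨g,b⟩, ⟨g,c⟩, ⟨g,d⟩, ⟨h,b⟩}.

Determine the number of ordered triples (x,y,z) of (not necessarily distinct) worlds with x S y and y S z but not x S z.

Enumerating: (a,h,b), (b,d,a), (b,e,g), (b,f,a), (b,f,h), (c,e,g), (c,h,b), (d,a,h), (d,e,g), (d,f,d), (d,f,h), (e,g,a), … and 16 more.
Total: 28.

28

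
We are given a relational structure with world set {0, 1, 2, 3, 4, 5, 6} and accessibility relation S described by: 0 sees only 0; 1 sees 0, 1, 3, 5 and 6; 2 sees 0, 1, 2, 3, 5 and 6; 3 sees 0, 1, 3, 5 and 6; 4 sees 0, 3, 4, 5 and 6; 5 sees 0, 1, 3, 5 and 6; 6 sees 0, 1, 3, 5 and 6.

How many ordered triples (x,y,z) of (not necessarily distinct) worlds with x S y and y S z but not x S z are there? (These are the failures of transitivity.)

3

Enumerating: (4,3,1), (4,5,1), (4,6,1).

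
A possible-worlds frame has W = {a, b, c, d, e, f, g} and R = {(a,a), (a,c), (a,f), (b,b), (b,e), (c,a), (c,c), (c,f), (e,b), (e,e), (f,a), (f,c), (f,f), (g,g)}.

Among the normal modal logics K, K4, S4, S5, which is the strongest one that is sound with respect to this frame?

Transitive (axiom 4): yes — every two-step R-path is closed by a direct edge.
Reflexive (axiom T): no — d is not related to itself.
Euclidean (axiom 5): yes — any two successors of a common world are R-related.
So F validates K, K4; S4 would additionally require R to be reflexive. The strongest is K4.

K4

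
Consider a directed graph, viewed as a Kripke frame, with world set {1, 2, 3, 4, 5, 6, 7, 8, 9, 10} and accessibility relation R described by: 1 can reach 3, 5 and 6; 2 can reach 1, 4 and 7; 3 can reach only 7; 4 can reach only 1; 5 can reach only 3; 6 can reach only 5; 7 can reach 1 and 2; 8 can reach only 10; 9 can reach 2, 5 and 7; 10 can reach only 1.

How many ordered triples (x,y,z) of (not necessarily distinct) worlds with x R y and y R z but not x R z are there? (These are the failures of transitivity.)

Enumerating: (1,3,7), (10,1,3), (10,1,5), (10,1,6), (2,1,3), (2,1,5), (2,1,6), (2,7,2), (3,7,1), (3,7,2), (4,1,3), (4,1,5), … and 13 more.
Total: 25.

25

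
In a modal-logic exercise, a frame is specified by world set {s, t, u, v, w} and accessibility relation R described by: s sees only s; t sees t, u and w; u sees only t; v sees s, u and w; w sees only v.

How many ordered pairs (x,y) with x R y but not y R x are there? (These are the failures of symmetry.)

Enumerating: (t,w), (v,s), (v,u).

3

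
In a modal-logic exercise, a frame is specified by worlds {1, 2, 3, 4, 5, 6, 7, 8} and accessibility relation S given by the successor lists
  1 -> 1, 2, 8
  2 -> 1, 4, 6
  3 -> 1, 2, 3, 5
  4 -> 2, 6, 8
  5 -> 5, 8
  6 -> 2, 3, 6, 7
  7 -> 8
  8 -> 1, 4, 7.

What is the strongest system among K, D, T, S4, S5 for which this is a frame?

Serial (axiom D): yes — every world has a successor (e.g. 1 S 1).
Reflexive (axiom T): no — 2 is not related to itself.
Transitive (axiom 4): no — 1 S 2 and 2 S 4, but not 1 S 4.
Euclidean (axiom 5): no — 1 S 2 and 1 S 8, but not 2 S 8.
So F validates K, D; T would additionally require S to be reflexive. The strongest is D.

D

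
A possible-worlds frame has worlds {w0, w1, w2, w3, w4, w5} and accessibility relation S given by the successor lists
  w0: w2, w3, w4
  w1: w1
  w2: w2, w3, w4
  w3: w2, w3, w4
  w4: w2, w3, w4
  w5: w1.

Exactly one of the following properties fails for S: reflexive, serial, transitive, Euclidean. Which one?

reflexive

Reflexive: no — w0 is not related to itself.
Serial: yes — every world has a successor (e.g. w0 S w2).
Transitive: yes — every two-step S-path is closed by a direct edge.
Euclidean: yes — any two successors of a common world are S-related.
Only reflexive fails.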